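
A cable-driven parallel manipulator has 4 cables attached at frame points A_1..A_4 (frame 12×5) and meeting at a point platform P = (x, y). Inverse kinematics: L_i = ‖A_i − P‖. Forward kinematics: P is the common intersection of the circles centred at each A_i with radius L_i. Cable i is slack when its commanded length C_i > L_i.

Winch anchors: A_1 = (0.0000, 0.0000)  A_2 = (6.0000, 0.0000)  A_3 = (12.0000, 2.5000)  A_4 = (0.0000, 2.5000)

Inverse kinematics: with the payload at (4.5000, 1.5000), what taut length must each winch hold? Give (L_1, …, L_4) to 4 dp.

L_1: Δ = A_1−P = (-4.5000, -1.5000) → ‖Δ‖ = √22.5000 = 4.7434
L_2: Δ = A_2−P = (1.5000, -1.5000) → ‖Δ‖ = √4.5000 = 2.1213
L_3: Δ = A_3−P = (7.5000, 1.0000) → ‖Δ‖ = √57.2500 = 7.5664
L_4: Δ = A_4−P = (-4.5000, 1.0000) → ‖Δ‖ = √21.2500 = 4.6098

(4.7434, 2.1213, 7.5664, 4.6098)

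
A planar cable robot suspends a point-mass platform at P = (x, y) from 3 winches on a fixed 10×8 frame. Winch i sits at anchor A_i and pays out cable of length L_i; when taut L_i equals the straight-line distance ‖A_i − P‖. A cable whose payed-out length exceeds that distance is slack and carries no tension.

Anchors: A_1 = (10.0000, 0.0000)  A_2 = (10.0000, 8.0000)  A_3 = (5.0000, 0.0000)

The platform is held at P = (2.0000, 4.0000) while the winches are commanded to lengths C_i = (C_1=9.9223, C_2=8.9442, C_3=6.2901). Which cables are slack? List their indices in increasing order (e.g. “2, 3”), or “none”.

cable 1: L_1 = ‖A_1−P‖ = 8.9443;  C_1 = 9.9223 → slack
cable 2: L_2 = ‖A_2−P‖ = 8.9443;  C_2 = 8.9442 → taut
cable 3: L_3 = ‖A_3−P‖ = 5.0000;  C_3 = 6.2901 → slack

1, 3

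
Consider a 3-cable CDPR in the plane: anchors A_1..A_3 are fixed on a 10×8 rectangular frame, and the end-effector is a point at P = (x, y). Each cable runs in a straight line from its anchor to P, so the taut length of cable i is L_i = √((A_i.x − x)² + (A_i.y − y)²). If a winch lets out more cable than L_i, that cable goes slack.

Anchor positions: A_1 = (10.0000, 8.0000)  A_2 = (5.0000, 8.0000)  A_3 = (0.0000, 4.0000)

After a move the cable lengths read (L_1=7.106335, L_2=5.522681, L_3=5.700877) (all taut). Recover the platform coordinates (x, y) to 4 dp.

(5.5000, 2.5000)

expand ‖A_i−P‖²=L_i² and subtract eq 1 (k_i ≔ ‖A_i‖²−L_i²)
k_1 = 100.0000+64.0000−50.5000 = 113.5000
eq1−eq2 → [10.0000  0.0000]·P = 55.0000
eq1−eq3 → [20.0000  8.0000]·P = 130.0000
2×2 solve → P = (5.5000, 2.5000)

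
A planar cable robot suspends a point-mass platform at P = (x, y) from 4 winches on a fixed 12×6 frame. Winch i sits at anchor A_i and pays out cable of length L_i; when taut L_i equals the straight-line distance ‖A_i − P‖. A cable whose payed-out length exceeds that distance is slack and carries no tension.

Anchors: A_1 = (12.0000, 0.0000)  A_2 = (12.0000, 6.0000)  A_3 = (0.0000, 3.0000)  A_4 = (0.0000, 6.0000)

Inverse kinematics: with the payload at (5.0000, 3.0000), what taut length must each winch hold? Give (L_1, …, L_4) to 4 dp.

(7.6158, 7.6158, 5.0000, 5.8310)

cable 1: Δx=7.0000, Δy=-3.0000; L_1 = √(Δx²+Δy²) = 7.6158
cable 2: Δx=7.0000, Δy=3.0000; L_2 = √(Δx²+Δy²) = 7.6158
cable 3: Δx=-5.0000, Δy=0.0000; L_3 = √(Δx²+Δy²) = 5.0000
cable 4: Δx=-5.0000, Δy=3.0000; L_4 = √(Δx²+Δy²) = 5.8310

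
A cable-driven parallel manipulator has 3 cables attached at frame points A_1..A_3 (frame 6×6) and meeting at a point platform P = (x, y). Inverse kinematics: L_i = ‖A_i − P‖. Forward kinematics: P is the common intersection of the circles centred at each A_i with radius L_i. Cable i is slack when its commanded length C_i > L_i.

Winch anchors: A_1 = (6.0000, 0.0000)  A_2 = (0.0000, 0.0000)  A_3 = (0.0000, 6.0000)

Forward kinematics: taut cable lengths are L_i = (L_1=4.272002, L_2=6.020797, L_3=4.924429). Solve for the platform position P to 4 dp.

(4.5000, 4.0000)

expand ‖A_i−P‖²=L_i² and subtract eq 1 (k_i ≔ ‖A_i‖²−L_i²)
k_1 = 36.0000+0.0000−18.2500 = 17.7500
eq1−eq2 → [12.0000  0.0000]·P = 54.0000
eq1−eq3 → [12.0000  -12.0000]·P = 6.0000
2×2 solve → P = (4.5000, 4.0000)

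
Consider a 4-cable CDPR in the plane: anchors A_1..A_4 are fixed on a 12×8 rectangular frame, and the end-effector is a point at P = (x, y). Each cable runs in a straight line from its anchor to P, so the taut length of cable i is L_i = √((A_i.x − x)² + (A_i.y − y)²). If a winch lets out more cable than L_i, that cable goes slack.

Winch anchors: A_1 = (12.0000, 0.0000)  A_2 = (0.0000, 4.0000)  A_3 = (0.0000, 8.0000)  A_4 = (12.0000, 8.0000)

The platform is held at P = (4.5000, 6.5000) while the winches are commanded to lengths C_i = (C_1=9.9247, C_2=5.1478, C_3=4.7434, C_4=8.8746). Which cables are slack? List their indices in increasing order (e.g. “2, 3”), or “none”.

4

i=1: geometric 9.9247 vs commanded 9.9247 ⇒ taut
i=2: geometric 5.1478 vs commanded 5.1478 ⇒ taut
i=3: geometric 4.7434 vs commanded 4.7434 ⇒ taut
i=4: geometric 7.6485 vs commanded 8.8746 ⇒ slack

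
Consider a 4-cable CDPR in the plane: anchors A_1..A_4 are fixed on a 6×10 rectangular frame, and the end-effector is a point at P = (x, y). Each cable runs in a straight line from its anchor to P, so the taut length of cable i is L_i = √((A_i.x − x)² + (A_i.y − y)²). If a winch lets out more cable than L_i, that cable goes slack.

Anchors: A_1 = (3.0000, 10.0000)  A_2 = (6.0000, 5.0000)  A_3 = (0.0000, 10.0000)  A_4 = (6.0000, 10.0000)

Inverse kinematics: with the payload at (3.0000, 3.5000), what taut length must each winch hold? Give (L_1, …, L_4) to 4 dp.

cable 1: Δx=0.0000, Δy=6.5000; L_1 = √(Δx²+Δy²) = 6.5000
cable 2: Δx=3.0000, Δy=1.5000; L_2 = √(Δx²+Δy²) = 3.3541
cable 3: Δx=-3.0000, Δy=6.5000; L_3 = √(Δx²+Δy²) = 7.1589
cable 4: Δx=3.0000, Δy=6.5000; L_4 = √(Δx²+Δy²) = 7.1589

(6.5000, 3.3541, 7.1589, 7.1589)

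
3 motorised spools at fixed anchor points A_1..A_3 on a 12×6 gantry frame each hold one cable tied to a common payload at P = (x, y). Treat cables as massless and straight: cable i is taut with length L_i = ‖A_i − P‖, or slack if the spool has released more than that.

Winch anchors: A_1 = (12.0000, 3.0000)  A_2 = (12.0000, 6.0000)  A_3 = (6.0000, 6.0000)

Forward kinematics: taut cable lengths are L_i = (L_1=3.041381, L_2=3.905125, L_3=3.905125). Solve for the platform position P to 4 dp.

(9.0000, 3.5000)

circle eqns → linear via eq_j − eq_1; set k_j = A_j·A_j − L_j²
k_1 = 144.0000+9.0000−9.2500 = 143.7500
0.0000·x − 6.0000·y = k_1−k_2 = -21.0000
12.0000·x − 6.0000·y = k_1−k_3 = 87.0000
solve first two rows → x=9.0000, y=3.5000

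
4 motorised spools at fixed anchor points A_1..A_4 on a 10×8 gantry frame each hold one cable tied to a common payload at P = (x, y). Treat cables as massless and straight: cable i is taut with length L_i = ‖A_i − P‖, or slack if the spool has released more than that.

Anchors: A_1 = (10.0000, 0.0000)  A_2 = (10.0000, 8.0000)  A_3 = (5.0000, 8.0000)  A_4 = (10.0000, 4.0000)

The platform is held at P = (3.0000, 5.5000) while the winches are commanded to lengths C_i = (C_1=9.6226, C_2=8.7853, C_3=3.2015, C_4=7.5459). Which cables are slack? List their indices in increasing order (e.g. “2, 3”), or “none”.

cable 1: √((7.0000)²+(-5.5000)²)=8.9022, C_1=9.6226: slack
cable 2: √((7.0000)²+(2.5000)²)=7.4330, C_2=8.7853: slack
cable 3: √((2.0000)²+(2.5000)²)=3.2016, C_3=3.2015: taut
cable 4: √((7.0000)²+(-1.5000)²)=7.1589, C_4=7.5459: slack

1, 2, 4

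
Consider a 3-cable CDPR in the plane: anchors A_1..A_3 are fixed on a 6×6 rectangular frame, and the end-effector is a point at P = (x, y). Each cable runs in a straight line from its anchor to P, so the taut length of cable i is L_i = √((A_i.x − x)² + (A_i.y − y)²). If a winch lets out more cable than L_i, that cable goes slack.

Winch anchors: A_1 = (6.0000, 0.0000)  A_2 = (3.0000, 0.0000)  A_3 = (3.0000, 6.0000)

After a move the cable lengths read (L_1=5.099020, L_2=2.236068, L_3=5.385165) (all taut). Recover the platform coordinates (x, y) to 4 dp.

circle eqns → linear via eq_j − eq_1; set c_j = A_j·A_j − L_j²
c_1 = 36.0000+0.0000−26.0000 = 10.0000
6.0000·x + 0.0000·y = c_1−c_2 = 6.0000
6.0000·x − 12.0000·y = c_1−c_3 = -6.0000
solve first two rows → x=1.0000, y=1.0000

(1.0000, 1.0000)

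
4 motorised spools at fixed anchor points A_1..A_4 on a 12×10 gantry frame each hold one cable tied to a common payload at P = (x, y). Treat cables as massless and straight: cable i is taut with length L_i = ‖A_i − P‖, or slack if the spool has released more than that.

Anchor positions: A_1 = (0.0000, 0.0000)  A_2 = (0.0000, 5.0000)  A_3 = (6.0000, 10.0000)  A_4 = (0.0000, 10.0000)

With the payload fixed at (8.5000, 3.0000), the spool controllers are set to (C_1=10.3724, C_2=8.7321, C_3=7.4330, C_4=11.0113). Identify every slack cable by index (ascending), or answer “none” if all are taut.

cable 1: L_1 = ‖A_1−P‖ = 9.0139;  C_1 = 10.3724 → slack
cable 2: L_2 = ‖A_2−P‖ = 8.7321;  C_2 = 8.7321 → taut
cable 3: L_3 = ‖A_3−P‖ = 7.4330;  C_3 = 7.4330 → taut
cable 4: L_4 = ‖A_4−P‖ = 11.0114;  C_4 = 11.0113 → taut

1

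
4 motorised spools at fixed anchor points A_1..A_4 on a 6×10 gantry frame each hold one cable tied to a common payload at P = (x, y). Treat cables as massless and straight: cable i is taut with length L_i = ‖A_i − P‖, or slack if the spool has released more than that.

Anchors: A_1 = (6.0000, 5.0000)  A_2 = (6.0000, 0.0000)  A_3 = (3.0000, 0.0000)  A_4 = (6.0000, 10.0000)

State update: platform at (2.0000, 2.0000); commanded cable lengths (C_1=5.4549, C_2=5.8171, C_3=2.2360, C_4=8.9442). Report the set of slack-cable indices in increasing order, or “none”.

1, 2

cable 1: L_1 = ‖A_1−P‖ = 5.0000;  C_1 = 5.4549 → slack
cable 2: L_2 = ‖A_2−P‖ = 4.4721;  C_2 = 5.8171 → slack
cable 3: L_3 = ‖A_3−P‖ = 2.2361;  C_3 = 2.2360 → taut
cable 4: L_4 = ‖A_4−P‖ = 8.9443;  C_4 = 8.9442 → taut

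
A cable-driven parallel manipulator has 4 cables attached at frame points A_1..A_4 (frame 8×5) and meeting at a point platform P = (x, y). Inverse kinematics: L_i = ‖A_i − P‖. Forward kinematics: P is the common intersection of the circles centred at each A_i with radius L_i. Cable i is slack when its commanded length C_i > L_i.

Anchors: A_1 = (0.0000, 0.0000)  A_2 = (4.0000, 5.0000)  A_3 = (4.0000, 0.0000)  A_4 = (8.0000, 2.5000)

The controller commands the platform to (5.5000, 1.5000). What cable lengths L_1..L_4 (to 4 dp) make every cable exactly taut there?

(5.7009, 3.8079, 2.1213, 2.6926)

L_1: Δ = A_1−P = (-5.5000, -1.5000) → ‖Δ‖ = √32.5000 = 5.7009
L_2: Δ = A_2−P = (-1.5000, 3.5000) → ‖Δ‖ = √14.5000 = 3.8079
L_3: Δ = A_3−P = (-1.5000, -1.5000) → ‖Δ‖ = √4.5000 = 2.1213
L_4: Δ = A_4−P = (2.5000, 1.0000) → ‖Δ‖ = √7.2500 = 2.6926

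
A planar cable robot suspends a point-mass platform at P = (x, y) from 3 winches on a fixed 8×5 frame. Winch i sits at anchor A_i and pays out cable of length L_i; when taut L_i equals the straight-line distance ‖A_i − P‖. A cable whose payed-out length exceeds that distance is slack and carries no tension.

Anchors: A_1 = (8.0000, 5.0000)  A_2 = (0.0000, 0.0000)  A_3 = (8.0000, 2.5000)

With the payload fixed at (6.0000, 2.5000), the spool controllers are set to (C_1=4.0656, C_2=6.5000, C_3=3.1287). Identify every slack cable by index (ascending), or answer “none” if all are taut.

i=1: geometric 3.2016 vs commanded 4.0656 ⇒ slack
i=2: geometric 6.5000 vs commanded 6.5000 ⇒ taut
i=3: geometric 2.0000 vs commanded 3.1287 ⇒ slack

1, 3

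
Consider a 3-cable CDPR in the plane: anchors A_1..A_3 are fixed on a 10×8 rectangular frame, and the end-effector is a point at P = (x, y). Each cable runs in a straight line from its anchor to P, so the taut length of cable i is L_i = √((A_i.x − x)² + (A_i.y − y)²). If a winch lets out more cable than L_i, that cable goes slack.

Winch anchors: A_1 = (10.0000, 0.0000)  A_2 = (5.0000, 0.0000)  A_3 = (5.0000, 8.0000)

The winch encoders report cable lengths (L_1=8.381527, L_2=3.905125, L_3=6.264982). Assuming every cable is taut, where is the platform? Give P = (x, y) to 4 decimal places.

each cable: (A_i−P)·(A_i−P) = L_i²; let c_i = ‖A_i‖²−L_i²
c_1 = 100.0000+0.0000−70.2500 = 29.7500
row 1: 10.0000x + 0.0000y = 20.0000  (c_2=9.7500)
row 2: 10.0000x − 16.0000y = -20.0000  (c_3=49.7500)
Cramer on rows 1–2 → x = 2.0000, y = 2.5000

(2.0000, 2.5000)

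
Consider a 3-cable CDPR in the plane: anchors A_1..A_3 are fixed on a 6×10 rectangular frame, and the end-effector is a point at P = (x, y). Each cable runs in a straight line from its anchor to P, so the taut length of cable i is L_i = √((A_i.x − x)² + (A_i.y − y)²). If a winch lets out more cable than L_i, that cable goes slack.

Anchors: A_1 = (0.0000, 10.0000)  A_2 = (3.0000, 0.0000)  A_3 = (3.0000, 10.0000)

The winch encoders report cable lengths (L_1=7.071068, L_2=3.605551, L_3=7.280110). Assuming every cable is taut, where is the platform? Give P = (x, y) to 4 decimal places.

(1.0000, 3.0000)

circle eqns → linear via eq_j − eq_1; set q_j = A_j·A_j − L_j²
q_1 = 0.0000+100.0000−50.0000 = 50.0000
-6.0000·x + 20.0000·y = q_1−q_2 = 54.0000
-6.0000·x + 0.0000·y = q_1−q_3 = -6.0000
solve first two rows → x=1.0000, y=3.0000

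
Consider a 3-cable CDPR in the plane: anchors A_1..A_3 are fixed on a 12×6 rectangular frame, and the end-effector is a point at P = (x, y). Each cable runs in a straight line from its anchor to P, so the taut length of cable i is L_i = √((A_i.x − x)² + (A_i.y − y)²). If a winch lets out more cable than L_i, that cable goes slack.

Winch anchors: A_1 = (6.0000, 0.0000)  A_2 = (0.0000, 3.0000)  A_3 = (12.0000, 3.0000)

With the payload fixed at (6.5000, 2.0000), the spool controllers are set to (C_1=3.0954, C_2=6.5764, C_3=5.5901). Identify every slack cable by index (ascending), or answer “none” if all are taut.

i=1: geometric 2.0616 vs commanded 3.0954 ⇒ slack
i=2: geometric 6.5765 vs commanded 6.5764 ⇒ taut
i=3: geometric 5.5902 vs commanded 5.5901 ⇒ taut

1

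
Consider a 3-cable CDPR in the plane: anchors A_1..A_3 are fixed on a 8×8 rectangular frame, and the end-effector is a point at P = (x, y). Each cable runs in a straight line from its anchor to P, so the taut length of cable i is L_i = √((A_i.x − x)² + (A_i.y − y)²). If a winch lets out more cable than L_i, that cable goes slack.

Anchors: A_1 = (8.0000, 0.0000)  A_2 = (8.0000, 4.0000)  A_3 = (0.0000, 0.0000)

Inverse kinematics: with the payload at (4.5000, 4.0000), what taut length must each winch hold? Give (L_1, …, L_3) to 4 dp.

L_1 = √((8.0000−4.5000)² + (0.0000−4.0000)²) = 5.3151
L_2 = √((8.0000−4.5000)² + (4.0000−4.0000)²) = 3.5000
L_3 = √((0.0000−4.5000)² + (0.0000−4.0000)²) = 6.0208

(5.3151, 3.5000, 6.0208)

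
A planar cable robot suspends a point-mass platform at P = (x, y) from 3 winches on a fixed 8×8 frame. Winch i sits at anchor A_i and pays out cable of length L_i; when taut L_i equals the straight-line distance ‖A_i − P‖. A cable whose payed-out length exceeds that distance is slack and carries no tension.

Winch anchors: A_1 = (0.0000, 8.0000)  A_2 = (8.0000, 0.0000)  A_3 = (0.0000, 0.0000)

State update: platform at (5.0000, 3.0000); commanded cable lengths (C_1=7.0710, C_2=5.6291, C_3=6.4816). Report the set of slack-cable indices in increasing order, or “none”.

i=1: geometric 7.0711 vs commanded 7.0710 ⇒ taut
i=2: geometric 4.2426 vs commanded 5.6291 ⇒ slack
i=3: geometric 5.8310 vs commanded 6.4816 ⇒ slack

2, 3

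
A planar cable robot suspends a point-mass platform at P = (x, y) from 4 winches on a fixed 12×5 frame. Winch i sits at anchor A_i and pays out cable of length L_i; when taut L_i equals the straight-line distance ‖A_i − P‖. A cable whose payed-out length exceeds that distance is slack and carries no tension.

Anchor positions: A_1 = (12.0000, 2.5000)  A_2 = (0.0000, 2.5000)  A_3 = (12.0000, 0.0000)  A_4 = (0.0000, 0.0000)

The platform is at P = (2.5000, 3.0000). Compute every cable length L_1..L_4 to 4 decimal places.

cable 1: Δx=9.5000, Δy=-0.5000; L_1 = √(Δx²+Δy²) = 9.5131
cable 2: Δx=-2.5000, Δy=-0.5000; L_2 = √(Δx²+Δy²) = 2.5495
cable 3: Δx=9.5000, Δy=-3.0000; L_3 = √(Δx²+Δy²) = 9.9624
cable 4: Δx=-2.5000, Δy=-3.0000; L_4 = √(Δx²+Δy²) = 3.9051

(9.5131, 2.5495, 9.9624, 3.9051)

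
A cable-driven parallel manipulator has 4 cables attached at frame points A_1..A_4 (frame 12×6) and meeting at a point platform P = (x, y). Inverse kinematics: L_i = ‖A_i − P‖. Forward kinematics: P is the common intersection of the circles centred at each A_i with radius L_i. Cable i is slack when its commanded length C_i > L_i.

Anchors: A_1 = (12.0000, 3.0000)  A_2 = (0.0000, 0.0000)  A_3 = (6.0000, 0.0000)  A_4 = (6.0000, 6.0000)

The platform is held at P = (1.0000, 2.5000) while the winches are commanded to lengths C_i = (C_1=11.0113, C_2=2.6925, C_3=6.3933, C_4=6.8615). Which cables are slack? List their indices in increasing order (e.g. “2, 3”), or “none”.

cable 1: √((11.0000)²+(0.5000)²)=11.0114, C_1=11.0113: taut
cable 2: √((-1.0000)²+(-2.5000)²)=2.6926, C_2=2.6925: taut
cable 3: √((5.0000)²+(-2.5000)²)=5.5902, C_3=6.3933: slack
cable 4: √((5.0000)²+(3.5000)²)=6.1033, C_4=6.8615: slack

3, 4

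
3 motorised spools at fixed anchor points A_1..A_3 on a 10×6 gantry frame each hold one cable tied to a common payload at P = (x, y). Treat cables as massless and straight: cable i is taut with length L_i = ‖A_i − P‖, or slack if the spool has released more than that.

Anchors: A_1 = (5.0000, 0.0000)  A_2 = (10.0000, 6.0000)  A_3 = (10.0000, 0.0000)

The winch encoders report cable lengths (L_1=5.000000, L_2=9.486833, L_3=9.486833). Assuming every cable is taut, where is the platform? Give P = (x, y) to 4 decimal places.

expand ‖A_i−P‖²=L_i² and subtract eq 1 (c_i ≔ ‖A_i‖²−L_i²)
c_1 = 25.0000+0.0000−25.0000 = 0.0000
eq1−eq2 → [-10.0000  -12.0000]·P = -46.0000
eq1−eq3 → [-10.0000  0.0000]·P = -10.0000
2×2 solve → P = (1.0000, 3.0000)

(1.0000, 3.0000)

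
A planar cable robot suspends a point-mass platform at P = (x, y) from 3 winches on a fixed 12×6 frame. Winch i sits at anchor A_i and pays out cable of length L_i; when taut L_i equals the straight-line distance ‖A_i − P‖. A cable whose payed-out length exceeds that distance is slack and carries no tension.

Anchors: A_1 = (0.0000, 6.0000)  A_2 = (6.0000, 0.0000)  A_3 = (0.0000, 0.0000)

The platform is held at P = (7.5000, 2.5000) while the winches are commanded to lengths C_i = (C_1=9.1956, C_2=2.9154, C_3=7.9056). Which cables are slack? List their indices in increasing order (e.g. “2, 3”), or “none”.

i=1: geometric 8.2765 vs commanded 9.1956 ⇒ slack
i=2: geometric 2.9155 vs commanded 2.9154 ⇒ taut
i=3: geometric 7.9057 vs commanded 7.9056 ⇒ taut

1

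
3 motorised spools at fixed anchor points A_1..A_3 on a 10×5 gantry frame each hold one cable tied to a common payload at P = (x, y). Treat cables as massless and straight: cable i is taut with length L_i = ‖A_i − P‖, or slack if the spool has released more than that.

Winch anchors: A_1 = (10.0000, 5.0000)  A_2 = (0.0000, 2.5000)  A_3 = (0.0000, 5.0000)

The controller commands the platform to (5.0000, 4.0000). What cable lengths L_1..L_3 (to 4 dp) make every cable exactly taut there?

(5.0990, 5.2202, 5.0990)

cable 1: Δx=5.0000, Δy=1.0000; L_1 = √(Δx²+Δy²) = 5.0990
cable 2: Δx=-5.0000, Δy=-1.5000; L_2 = √(Δx²+Δy²) = 5.2202
cable 3: Δx=-5.0000, Δy=1.0000; L_3 = √(Δx²+Δy²) = 5.0990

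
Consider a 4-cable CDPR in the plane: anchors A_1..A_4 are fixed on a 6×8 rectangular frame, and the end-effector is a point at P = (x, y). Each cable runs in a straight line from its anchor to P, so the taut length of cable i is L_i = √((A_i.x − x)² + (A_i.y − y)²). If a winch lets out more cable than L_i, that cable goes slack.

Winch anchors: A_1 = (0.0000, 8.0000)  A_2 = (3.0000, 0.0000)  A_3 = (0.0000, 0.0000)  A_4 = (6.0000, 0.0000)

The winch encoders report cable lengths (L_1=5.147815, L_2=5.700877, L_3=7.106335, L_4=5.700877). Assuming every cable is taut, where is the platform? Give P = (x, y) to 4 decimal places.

expand ‖A_i−P‖²=L_i² and subtract eq 1 (c_i ≔ ‖A_i‖²−L_i²)
c_1 = 0.0000+64.0000−26.5000 = 37.5000
eq1−eq2 → [-6.0000  16.0000]·P = 61.0000
eq1−eq3 → [0.0000  16.0000]·P = 88.0000
eq1−eq4 → [-12.0000  16.0000]·P = 34.0000
2×2 solve → P = (4.5000, 5.5000)
check cable 4: ‖A_4−P‖² = 32.5000 ≈ L_4² = 32.5000 ✓

(4.5000, 5.5000)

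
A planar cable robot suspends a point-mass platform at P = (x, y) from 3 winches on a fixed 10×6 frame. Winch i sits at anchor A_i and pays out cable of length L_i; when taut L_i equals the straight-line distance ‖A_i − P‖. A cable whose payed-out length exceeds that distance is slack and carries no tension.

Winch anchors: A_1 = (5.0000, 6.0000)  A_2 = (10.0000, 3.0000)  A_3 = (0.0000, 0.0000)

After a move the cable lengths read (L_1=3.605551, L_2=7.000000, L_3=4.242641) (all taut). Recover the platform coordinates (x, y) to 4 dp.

expand ‖A_i−P‖²=L_i² and subtract eq 1 (c_i ≔ ‖A_i‖²−L_i²)
c_1 = 25.0000+36.0000−13.0000 = 48.0000
eq1−eq2 → [-10.0000  6.0000]·P = -12.0000
eq1−eq3 → [10.0000  12.0000]·P = 66.0000
2×2 solve → P = (3.0000, 3.0000)

(3.0000, 3.0000)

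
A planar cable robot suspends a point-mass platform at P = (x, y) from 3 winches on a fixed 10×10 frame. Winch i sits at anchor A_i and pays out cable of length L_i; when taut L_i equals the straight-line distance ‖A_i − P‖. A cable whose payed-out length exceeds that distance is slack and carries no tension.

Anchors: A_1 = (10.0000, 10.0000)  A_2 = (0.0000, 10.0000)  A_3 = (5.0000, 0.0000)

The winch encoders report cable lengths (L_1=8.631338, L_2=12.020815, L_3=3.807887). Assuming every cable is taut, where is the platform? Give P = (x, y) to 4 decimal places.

(8.5000, 1.5000)

each cable: (A_i−P)·(A_i−P) = L_i²; let k_i = ‖A_i‖²−L_i²
k_1 = 100.0000+100.0000−74.5000 = 125.5000
row 1: 20.0000x + 0.0000y = 170.0000  (k_2=-44.5000)
row 2: 10.0000x + 20.0000y = 115.0000  (k_3=10.5000)
Cramer on rows 1–2 → x = 8.5000, y = 1.5000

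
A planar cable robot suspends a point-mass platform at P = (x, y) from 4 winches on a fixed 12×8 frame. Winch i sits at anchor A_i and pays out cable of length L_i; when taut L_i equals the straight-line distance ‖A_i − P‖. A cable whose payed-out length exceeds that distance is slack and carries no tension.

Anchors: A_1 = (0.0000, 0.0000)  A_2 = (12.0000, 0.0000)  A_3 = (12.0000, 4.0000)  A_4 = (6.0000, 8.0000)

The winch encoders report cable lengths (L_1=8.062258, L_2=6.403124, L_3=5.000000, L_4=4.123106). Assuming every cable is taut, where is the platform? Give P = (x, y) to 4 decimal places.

(7.0000, 4.0000)

expand ‖A_i−P‖²=L_i² and subtract eq 1 (q_i ≔ ‖A_i‖²−L_i²)
q_1 = 0.0000+0.0000−65.0000 = -65.0000
eq1−eq2 → [-24.0000  0.0000]·P = -168.0000
eq1−eq3 → [-24.0000  -8.0000]·P = -200.0000
eq1−eq4 → [-12.0000  -16.0000]·P = -148.0000
2×2 solve → P = (7.0000, 4.0000)
check cable 4: ‖A_4−P‖² = 17.0000 ≈ L_4² = 17.0000 ✓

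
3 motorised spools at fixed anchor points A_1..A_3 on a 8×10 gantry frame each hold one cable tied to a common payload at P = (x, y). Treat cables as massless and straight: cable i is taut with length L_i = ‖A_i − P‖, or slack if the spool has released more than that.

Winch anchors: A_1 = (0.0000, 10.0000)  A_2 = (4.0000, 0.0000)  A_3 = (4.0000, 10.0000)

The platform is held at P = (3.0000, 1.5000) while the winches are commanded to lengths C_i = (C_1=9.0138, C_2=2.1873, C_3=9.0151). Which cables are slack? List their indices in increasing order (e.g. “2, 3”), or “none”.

i=1: geometric 9.0139 vs commanded 9.0138 ⇒ taut
i=2: geometric 1.8028 vs commanded 2.1873 ⇒ slack
i=3: geometric 8.5586 vs commanded 9.0151 ⇒ slack

2, 3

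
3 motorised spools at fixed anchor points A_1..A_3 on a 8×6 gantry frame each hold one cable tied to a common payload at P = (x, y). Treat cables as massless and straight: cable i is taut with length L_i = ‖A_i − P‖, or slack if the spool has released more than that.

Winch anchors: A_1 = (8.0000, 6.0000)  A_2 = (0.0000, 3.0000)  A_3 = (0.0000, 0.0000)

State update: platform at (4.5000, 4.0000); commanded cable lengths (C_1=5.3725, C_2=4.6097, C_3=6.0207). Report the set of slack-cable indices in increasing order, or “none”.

cable 1: L_1 = ‖A_1−P‖ = 4.0311;  C_1 = 5.3725 → slack
cable 2: L_2 = ‖A_2−P‖ = 4.6098;  C_2 = 4.6097 → taut
cable 3: L_3 = ‖A_3−P‖ = 6.0208;  C_3 = 6.0207 → taut

1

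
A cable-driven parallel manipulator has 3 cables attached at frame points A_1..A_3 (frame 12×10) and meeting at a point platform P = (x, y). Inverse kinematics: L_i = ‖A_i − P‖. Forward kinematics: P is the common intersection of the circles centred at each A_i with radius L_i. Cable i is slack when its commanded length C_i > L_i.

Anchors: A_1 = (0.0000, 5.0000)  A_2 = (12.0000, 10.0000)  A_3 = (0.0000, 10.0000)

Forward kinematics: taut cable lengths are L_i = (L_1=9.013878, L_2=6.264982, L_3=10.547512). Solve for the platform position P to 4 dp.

(9.0000, 4.5000)

expand ‖A_i−P‖²=L_i² and subtract eq 1 (k_i ≔ ‖A_i‖²−L_i²)
k_1 = 0.0000+25.0000−81.2500 = -56.2500
eq1−eq2 → [-24.0000  -10.0000]·P = -261.0000
eq1−eq3 → [0.0000  -10.0000]·P = -45.0000
2×2 solve → P = (9.0000, 4.5000)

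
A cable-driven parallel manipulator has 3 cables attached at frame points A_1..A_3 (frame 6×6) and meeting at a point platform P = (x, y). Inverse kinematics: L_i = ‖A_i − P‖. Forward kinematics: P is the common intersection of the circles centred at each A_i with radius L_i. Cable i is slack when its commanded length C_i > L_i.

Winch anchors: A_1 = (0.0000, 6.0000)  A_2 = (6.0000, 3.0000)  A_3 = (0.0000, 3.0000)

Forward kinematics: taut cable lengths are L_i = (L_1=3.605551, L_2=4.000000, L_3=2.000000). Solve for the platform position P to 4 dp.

(2.0000, 3.0000)

each cable: (A_i−P)·(A_i−P) = L_i²; let k_i = ‖A_i‖²−L_i²
k_1 = 0.0000+36.0000−13.0000 = 23.0000
row 1: -12.0000x + 6.0000y = -6.0000  (k_2=29.0000)
row 2: 0.0000x + 6.0000y = 18.0000  (k_3=5.0000)
Cramer on rows 1–2 → x = 2.0000, y = 3.0000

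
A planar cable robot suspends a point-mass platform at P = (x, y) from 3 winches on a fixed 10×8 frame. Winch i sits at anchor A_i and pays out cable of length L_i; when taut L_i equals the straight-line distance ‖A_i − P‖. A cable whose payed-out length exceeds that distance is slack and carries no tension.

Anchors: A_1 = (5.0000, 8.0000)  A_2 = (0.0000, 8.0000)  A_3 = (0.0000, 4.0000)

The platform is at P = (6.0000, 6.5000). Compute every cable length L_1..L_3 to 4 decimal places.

cable 1: Δx=-1.0000, Δy=1.5000; L_1 = √(Δx²+Δy²) = 1.8028
cable 2: Δx=-6.0000, Δy=1.5000; L_2 = √(Δx²+Δy²) = 6.1847
cable 3: Δx=-6.0000, Δy=-2.5000; L_3 = √(Δx²+Δy²) = 6.5000

(1.8028, 6.1847, 6.5000)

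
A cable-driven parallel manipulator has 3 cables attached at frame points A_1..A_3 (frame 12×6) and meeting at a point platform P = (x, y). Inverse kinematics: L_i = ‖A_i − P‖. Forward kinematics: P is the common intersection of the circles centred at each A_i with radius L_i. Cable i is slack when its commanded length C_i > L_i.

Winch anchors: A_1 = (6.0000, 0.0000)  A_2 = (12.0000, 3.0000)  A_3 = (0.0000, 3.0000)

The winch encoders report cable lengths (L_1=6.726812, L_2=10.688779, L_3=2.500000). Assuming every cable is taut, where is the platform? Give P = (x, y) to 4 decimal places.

circle eqns → linear via eq_j − eq_1; set k_j = A_j·A_j − L_j²
k_1 = 36.0000+0.0000−45.2500 = -9.2500
-12.0000·x − 6.0000·y = k_1−k_2 = -48.0000
12.0000·x − 6.0000·y = k_1−k_3 = -12.0000
solve first two rows → x=1.5000, y=5.0000

(1.5000, 5.0000)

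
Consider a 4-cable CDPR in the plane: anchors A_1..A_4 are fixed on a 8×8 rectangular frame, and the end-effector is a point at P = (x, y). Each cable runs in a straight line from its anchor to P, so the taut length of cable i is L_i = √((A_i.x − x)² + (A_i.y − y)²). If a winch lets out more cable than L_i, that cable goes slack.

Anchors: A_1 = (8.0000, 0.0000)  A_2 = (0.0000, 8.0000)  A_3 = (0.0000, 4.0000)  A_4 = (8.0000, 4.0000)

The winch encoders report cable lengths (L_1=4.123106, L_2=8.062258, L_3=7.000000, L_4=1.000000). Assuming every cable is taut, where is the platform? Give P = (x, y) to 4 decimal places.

(7.0000, 4.0000)

expand ‖A_i−P‖²=L_i² and subtract eq 1 (k_i ≔ ‖A_i‖²−L_i²)
k_1 = 64.0000+0.0000−17.0000 = 47.0000
eq1−eq2 → [16.0000  -16.0000]·P = 48.0000
eq1−eq3 → [16.0000  -8.0000]·P = 80.0000
eq1−eq4 → [0.0000  -8.0000]·P = -32.0000
2×2 solve → P = (7.0000, 4.0000)
check cable 4: ‖A_4−P‖² = 1.0000 ≈ L_4² = 1.0000 ✓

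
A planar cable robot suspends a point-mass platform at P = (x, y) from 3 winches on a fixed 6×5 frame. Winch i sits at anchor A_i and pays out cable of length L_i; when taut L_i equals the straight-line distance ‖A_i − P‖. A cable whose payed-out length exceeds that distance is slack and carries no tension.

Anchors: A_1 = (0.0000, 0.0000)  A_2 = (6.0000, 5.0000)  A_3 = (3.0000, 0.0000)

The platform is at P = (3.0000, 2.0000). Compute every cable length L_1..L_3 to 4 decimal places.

(3.6056, 4.2426, 2.0000)

L_1 = √((0.0000−3.0000)² + (0.0000−2.0000)²) = 3.6056
L_2 = √((6.0000−3.0000)² + (5.0000−2.0000)²) = 4.2426
L_3 = √((3.0000−3.0000)² + (0.0000−2.0000)²) = 2.0000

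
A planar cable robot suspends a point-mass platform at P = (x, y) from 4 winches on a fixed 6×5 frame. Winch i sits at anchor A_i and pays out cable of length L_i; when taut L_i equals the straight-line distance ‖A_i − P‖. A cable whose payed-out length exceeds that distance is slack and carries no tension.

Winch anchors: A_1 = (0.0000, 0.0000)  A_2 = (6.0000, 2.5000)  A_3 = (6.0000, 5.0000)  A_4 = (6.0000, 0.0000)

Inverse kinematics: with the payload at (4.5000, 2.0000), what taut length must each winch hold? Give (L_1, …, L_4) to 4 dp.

(4.9244, 1.5811, 3.3541, 2.5000)

cable 1: Δx=-4.5000, Δy=-2.0000; L_1 = √(Δx²+Δy²) = 4.9244
cable 2: Δx=1.5000, Δy=0.5000; L_2 = √(Δx²+Δy²) = 1.5811
cable 3: Δx=1.5000, Δy=3.0000; L_3 = √(Δx²+Δy²) = 3.3541
cable 4: Δx=1.5000, Δy=-2.0000; L_4 = √(Δx²+Δy²) = 2.5000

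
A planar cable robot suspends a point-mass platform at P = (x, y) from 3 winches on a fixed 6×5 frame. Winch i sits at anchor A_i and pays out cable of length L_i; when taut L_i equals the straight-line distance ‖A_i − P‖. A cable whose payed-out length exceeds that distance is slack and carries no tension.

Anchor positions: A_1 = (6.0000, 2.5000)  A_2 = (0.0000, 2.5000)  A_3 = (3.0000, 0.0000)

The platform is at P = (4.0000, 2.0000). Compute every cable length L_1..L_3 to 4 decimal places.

(2.0616, 4.0311, 2.2361)

cable 1: Δx=2.0000, Δy=0.5000; L_1 = √(Δx²+Δy²) = 2.0616
cable 2: Δx=-4.0000, Δy=0.5000; L_2 = √(Δx²+Δy²) = 4.0311
cable 3: Δx=-1.0000, Δy=-2.0000; L_3 = √(Δx²+Δy²) = 2.2361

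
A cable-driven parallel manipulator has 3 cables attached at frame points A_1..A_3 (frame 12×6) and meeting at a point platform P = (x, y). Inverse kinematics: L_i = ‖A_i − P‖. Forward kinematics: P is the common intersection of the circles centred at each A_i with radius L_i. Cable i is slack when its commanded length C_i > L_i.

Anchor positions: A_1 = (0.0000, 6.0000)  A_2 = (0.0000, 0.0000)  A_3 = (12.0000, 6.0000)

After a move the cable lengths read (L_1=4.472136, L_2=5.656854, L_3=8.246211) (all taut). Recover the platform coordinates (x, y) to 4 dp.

expand ‖A_i−P‖²=L_i² and subtract eq 1 (k_i ≔ ‖A_i‖²−L_i²)
k_1 = 0.0000+36.0000−20.0000 = 16.0000
eq1−eq2 → [0.0000  12.0000]·P = 48.0000
eq1−eq3 → [-24.0000  0.0000]·P = -96.0000
2×2 solve → P = (4.0000, 4.0000)

(4.0000, 4.0000)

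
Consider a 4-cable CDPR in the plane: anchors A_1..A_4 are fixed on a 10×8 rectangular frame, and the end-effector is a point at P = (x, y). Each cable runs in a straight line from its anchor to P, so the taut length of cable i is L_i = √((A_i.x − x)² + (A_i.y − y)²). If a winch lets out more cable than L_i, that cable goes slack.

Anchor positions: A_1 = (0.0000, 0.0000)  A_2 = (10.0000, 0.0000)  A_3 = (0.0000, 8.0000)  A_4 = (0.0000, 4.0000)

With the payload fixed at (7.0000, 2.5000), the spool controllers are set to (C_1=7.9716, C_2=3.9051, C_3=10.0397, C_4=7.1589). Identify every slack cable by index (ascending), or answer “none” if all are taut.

cable 1: √((-7.0000)²+(-2.5000)²)=7.4330, C_1=7.9716: slack
cable 2: √((3.0000)²+(-2.5000)²)=3.9051, C_2=3.9051: taut
cable 3: √((-7.0000)²+(5.5000)²)=8.9022, C_3=10.0397: slack
cable 4: √((-7.0000)²+(1.5000)²)=7.1589, C_4=7.1589: taut

1, 3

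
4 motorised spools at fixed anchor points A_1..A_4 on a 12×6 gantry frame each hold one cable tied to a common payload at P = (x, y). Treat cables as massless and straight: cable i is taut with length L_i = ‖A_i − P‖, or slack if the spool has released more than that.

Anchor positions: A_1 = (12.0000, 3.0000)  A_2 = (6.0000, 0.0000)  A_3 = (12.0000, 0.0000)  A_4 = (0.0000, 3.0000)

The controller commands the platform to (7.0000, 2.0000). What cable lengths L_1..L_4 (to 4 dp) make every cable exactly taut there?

(5.0990, 2.2361, 5.3852, 7.0711)

L_1 = √((12.0000−7.0000)² + (3.0000−2.0000)²) = 5.0990
L_2 = √((6.0000−7.0000)² + (0.0000−2.0000)²) = 2.2361
L_3 = √((12.0000−7.0000)² + (0.0000−2.0000)²) = 5.3852
L_4 = √((0.0000−7.0000)² + (3.0000−2.0000)²) = 7.0711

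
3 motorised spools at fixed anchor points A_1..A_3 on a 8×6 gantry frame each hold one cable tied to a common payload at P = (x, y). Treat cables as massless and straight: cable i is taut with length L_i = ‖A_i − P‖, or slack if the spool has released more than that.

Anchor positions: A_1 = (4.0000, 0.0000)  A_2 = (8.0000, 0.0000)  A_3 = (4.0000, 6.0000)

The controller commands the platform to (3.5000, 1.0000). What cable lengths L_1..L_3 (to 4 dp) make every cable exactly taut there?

cable 1: Δx=0.5000, Δy=-1.0000; L_1 = √(Δx²+Δy²) = 1.1180
cable 2: Δx=4.5000, Δy=-1.0000; L_2 = √(Δx²+Δy²) = 4.6098
cable 3: Δx=0.5000, Δy=5.0000; L_3 = √(Δx²+Δy²) = 5.0249

(1.1180, 4.6098, 5.0249)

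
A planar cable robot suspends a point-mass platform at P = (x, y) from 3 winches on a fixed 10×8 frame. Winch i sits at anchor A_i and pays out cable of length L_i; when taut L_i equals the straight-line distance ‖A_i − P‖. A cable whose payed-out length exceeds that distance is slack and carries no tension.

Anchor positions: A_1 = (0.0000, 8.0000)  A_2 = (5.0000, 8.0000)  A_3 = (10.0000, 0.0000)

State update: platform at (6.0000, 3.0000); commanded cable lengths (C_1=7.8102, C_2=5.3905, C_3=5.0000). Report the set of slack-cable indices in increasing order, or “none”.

2

cable 1: √((-6.0000)²+(5.0000)²)=7.8102, C_1=7.8102: taut
cable 2: √((-1.0000)²+(5.0000)²)=5.0990, C_2=5.3905: slack
cable 3: √((4.0000)²+(-3.0000)²)=5.0000, C_3=5.0000: taut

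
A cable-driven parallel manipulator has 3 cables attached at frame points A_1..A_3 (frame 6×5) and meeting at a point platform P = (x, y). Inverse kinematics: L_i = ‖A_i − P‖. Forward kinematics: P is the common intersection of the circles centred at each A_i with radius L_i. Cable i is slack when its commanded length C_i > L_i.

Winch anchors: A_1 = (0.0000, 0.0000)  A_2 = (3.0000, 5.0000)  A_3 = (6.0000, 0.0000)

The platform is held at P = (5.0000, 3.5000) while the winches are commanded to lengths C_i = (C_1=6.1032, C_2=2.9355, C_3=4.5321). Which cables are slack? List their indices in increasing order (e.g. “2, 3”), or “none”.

cable 1: √((-5.0000)²+(-3.5000)²)=6.1033, C_1=6.1032: taut
cable 2: √((-2.0000)²+(1.5000)²)=2.5000, C_2=2.9355: slack
cable 3: √((1.0000)²+(-3.5000)²)=3.6401, C_3=4.5321: slack

2, 3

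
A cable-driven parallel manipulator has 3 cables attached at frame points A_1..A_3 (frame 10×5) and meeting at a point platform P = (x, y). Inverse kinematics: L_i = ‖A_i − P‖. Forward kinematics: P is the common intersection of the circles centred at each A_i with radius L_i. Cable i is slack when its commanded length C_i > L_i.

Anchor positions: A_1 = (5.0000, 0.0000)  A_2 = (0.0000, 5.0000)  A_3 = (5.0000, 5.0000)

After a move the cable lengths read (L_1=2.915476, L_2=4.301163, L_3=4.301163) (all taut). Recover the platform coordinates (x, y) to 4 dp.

(2.5000, 1.5000)

circle eqns → linear via eq_j − eq_1; set c_j = A_j·A_j − L_j²
c_1 = 25.0000+0.0000−8.5000 = 16.5000
10.0000·x − 10.0000·y = c_1−c_2 = 10.0000
0.0000·x − 10.0000·y = c_1−c_3 = -15.0000
solve first two rows → x=2.5000, y=1.5000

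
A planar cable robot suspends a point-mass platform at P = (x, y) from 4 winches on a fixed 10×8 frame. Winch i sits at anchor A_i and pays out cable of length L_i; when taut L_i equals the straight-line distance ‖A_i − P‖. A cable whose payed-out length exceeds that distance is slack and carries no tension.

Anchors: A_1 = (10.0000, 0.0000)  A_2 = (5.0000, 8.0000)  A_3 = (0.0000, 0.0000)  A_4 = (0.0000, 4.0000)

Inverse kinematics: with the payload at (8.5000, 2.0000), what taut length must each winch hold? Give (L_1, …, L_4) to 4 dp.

cable 1: Δx=1.5000, Δy=-2.0000; L_1 = √(Δx²+Δy²) = 2.5000
cable 2: Δx=-3.5000, Δy=6.0000; L_2 = √(Δx²+Δy²) = 6.9462
cable 3: Δx=-8.5000, Δy=-2.0000; L_3 = √(Δx²+Δy²) = 8.7321
cable 4: Δx=-8.5000, Δy=2.0000; L_4 = √(Δx²+Δy²) = 8.7321

(2.5000, 6.9462, 8.7321, 8.7321)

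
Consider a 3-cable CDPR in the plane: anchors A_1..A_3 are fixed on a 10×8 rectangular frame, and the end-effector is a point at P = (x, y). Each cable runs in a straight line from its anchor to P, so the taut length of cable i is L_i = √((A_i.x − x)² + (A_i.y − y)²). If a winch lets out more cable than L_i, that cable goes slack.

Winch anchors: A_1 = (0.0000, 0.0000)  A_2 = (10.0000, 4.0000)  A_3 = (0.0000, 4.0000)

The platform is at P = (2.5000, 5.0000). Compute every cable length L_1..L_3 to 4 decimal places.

L_1 = √((0.0000−2.5000)² + (0.0000−5.0000)²) = 5.5902
L_2 = √((10.0000−2.5000)² + (4.0000−5.0000)²) = 7.5664
L_3 = √((0.0000−2.5000)² + (4.0000−5.0000)²) = 2.6926

(5.5902, 7.5664, 2.6926)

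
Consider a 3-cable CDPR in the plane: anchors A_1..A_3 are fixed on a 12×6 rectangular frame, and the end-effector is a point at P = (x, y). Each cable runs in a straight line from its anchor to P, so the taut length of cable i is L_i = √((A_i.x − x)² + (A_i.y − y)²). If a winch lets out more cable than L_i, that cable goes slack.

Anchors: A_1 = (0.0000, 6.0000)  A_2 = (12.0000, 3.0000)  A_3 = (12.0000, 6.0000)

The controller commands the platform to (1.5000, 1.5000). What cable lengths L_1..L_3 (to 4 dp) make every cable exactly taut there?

cable 1: Δx=-1.5000, Δy=4.5000; L_1 = √(Δx²+Δy²) = 4.7434
cable 2: Δx=10.5000, Δy=1.5000; L_2 = √(Δx²+Δy²) = 10.6066
cable 3: Δx=10.5000, Δy=4.5000; L_3 = √(Δx²+Δy²) = 11.4237

(4.7434, 10.6066, 11.4237)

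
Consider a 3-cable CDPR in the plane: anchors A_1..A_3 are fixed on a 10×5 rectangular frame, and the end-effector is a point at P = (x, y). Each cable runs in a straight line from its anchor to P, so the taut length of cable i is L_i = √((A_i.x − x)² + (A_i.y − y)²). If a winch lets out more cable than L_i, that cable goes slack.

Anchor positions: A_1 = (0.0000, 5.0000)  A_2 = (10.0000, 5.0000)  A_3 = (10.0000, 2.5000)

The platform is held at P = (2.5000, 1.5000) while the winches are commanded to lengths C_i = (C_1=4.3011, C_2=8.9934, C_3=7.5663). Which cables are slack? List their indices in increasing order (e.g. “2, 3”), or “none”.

cable 1: L_1 = ‖A_1−P‖ = 4.3012;  C_1 = 4.3011 → taut
cable 2: L_2 = ‖A_2−P‖ = 8.2765;  C_2 = 8.9934 → slack
cable 3: L_3 = ‖A_3−P‖ = 7.5664;  C_3 = 7.5663 → taut

2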